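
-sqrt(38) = -6.16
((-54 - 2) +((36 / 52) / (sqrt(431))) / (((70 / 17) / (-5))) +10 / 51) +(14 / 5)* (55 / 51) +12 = -40.82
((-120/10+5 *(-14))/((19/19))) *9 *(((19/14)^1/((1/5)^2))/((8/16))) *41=-14372550/7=-2053221.43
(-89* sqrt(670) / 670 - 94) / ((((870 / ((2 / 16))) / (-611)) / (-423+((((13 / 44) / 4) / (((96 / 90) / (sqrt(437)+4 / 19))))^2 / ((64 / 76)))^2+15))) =-3434.84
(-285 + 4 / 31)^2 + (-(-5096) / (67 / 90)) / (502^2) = 329186609268847 / 4056445387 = 81151.50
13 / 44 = 0.30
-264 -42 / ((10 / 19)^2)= -20781 / 50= -415.62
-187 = -187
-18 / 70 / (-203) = 9 / 7105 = 0.00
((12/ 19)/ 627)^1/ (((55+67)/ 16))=32/ 242231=0.00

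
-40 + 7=-33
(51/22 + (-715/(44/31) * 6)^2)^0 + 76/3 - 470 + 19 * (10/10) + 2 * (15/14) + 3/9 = -8866/21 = -422.19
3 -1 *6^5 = -7773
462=462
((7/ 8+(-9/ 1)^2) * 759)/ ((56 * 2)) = 497145/ 896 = 554.85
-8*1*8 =-64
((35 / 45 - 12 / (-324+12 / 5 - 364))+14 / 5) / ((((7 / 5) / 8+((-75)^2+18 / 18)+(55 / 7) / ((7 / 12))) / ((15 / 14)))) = 19411280 / 28419070413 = 0.00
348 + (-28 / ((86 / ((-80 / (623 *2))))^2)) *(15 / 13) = 463807255572 / 1332779539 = 348.00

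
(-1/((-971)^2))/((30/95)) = -19/5657046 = -0.00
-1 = -1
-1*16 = -16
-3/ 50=-0.06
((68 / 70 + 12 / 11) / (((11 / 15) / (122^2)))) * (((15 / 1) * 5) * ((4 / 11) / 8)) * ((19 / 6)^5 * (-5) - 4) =-458371831799075 / 2012472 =-227765569.81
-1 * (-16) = 16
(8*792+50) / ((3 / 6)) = 12772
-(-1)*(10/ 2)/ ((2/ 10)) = 25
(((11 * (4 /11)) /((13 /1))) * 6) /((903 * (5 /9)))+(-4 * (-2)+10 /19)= 3170898 /371735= 8.53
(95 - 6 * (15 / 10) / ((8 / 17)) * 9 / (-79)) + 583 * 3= 1166785 / 632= 1846.18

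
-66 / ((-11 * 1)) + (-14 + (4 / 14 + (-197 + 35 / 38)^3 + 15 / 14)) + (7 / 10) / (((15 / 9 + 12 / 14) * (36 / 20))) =-460404148634747 / 61072536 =-7538644.68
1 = 1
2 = 2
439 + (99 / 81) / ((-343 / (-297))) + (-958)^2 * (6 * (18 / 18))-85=1888880097 / 343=5506939.06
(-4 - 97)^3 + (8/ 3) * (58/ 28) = -21636205/ 21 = -1030295.48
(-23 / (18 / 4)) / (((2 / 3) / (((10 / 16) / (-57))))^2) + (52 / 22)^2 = 281059897 / 50320512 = 5.59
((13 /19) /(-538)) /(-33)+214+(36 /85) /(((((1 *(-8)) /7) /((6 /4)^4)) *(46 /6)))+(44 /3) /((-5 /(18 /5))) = 203.20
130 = 130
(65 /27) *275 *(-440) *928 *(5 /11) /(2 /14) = -23223200000 /27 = -860118518.52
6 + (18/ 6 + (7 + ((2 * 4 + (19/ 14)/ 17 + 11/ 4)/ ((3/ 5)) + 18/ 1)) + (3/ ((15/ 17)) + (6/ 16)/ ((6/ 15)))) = 1610419/ 28560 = 56.39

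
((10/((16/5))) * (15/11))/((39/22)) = 125/52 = 2.40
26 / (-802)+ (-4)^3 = -25677 / 401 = -64.03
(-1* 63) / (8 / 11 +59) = -77 / 73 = -1.05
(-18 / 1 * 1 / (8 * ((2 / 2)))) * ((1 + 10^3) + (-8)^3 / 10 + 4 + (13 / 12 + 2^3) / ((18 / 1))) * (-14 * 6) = 7214543 / 40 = 180363.58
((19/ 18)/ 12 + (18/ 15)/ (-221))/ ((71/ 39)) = 0.05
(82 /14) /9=0.65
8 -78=-70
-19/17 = -1.12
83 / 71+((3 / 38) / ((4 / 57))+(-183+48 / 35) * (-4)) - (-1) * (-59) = 13315789 / 19880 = 669.81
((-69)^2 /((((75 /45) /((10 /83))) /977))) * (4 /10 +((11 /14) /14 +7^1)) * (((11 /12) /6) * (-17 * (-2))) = 13023209.91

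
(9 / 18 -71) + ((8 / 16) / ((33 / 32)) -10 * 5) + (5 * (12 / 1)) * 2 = -1 / 66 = -0.02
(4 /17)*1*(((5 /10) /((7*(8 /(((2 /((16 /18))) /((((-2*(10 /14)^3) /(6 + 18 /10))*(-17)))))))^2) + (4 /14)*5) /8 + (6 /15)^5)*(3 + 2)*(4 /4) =9780387951207 /44020480000000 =0.22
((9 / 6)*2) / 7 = 3 / 7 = 0.43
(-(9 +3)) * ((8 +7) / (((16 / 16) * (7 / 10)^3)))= -180000 / 343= -524.78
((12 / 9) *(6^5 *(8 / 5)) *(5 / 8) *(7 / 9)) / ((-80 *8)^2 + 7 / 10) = 80640 / 4096007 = 0.02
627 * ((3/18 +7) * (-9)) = -40441.50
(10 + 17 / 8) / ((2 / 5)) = 485 / 16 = 30.31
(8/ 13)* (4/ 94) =16/ 611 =0.03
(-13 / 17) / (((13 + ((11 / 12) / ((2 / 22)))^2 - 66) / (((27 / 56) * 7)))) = -6318 / 119153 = -0.05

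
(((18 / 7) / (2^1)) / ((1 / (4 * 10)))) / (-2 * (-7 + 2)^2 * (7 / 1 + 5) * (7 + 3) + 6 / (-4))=-240 / 28007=-0.01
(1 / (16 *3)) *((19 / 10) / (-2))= -19 / 960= -0.02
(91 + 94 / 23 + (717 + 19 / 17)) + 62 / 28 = 4463603 / 5474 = 815.42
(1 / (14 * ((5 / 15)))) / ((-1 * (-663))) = 1 / 3094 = 0.00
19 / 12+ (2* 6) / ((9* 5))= 1.85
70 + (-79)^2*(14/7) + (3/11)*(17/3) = 138089/11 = 12553.55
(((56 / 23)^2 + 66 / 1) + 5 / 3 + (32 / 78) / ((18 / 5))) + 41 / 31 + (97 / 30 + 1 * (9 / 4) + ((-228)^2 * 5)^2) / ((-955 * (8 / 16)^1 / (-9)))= 69996513698232389563 / 54970267950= 1273352237.65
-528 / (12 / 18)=-792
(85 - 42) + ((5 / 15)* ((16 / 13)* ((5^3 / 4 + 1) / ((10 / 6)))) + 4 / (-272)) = 225083 / 4420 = 50.92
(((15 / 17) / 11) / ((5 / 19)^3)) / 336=6859 / 523600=0.01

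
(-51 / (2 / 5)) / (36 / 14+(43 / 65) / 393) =-45597825 / 920222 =-49.55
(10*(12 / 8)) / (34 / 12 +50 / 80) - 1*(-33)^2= -90027 / 83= -1084.66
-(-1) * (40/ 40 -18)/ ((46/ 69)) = -51/ 2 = -25.50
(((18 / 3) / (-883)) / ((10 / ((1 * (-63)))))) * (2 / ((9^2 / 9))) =42 / 4415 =0.01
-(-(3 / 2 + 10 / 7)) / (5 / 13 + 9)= 533 / 1708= 0.31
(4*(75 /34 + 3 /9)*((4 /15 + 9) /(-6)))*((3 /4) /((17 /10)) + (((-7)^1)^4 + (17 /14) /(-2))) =-5877404971 /156060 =-37661.19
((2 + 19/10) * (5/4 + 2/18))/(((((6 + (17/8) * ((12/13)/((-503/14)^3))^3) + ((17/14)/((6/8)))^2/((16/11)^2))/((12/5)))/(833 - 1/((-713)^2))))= 17238282063562346638825362720130412305964544/11758637217694210244618582732464424401475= 1466.01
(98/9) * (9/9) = 98/9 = 10.89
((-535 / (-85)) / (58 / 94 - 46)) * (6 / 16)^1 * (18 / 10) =-5029 / 53720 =-0.09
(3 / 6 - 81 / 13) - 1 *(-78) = 1879 / 26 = 72.27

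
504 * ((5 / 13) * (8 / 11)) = 20160 / 143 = 140.98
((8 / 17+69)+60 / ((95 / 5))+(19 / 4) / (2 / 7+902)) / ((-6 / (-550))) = 162995562125 / 24480816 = 6658.09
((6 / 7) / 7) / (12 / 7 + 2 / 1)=3 / 91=0.03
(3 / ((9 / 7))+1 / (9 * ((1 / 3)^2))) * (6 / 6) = 10 / 3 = 3.33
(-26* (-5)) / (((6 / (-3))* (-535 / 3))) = 39 / 107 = 0.36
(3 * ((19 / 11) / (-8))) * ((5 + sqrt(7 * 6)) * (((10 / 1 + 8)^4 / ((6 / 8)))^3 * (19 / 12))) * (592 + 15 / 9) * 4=-73459192612891557888 * sqrt(42) / 11 - 367295963064457789440 / 11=-76669631118455104670.10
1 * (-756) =-756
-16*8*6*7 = -5376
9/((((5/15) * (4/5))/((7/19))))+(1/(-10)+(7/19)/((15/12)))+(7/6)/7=14587/1140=12.80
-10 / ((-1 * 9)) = 10 / 9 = 1.11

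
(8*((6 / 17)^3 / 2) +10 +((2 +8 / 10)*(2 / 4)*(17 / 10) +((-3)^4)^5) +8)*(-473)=-405138024562408181 / 245650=-1649249031395.92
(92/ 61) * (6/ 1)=552/ 61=9.05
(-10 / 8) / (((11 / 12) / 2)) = -30 / 11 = -2.73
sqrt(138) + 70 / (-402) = -35 / 201 + sqrt(138) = 11.57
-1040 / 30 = -104 / 3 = -34.67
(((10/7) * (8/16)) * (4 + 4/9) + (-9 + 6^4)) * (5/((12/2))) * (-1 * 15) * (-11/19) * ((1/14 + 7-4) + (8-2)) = 2838738925/33516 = 84698.02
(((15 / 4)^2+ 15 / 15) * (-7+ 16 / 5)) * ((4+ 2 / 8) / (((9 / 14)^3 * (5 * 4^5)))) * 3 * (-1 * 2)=26700149 / 24883200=1.07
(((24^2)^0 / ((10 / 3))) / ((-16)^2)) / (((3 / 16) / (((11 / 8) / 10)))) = 11 / 12800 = 0.00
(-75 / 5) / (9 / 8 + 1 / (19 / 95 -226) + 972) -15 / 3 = -8816321 / 1757845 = -5.02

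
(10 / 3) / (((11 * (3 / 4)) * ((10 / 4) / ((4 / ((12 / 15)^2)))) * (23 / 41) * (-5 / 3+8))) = 4100 / 14421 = 0.28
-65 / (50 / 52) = -338 / 5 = -67.60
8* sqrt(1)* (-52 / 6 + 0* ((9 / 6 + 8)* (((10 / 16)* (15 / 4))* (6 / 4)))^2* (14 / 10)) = -208 / 3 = -69.33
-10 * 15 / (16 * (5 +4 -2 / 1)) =-75 / 56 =-1.34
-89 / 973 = -0.09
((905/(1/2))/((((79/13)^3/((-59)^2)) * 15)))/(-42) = -1384244017/31061457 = -44.56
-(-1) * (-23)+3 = -20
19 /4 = 4.75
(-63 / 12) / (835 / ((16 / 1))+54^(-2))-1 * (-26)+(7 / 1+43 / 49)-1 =977645745 / 29827231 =32.78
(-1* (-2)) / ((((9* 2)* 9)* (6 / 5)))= 5 / 486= 0.01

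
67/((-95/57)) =-201/5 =-40.20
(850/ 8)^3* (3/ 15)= 15353125/ 64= 239892.58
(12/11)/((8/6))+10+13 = 262/11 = 23.82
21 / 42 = 1 / 2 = 0.50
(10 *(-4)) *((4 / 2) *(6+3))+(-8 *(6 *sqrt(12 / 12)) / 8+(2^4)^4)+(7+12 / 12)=64818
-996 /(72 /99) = -1369.50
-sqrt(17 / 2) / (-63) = sqrt(34) / 126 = 0.05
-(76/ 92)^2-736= -389705/ 529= -736.68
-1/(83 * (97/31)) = -31/8051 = -0.00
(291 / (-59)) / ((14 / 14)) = -291 / 59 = -4.93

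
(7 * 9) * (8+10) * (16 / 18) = 1008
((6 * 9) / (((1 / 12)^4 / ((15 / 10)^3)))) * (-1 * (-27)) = 102036672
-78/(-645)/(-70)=-13/7525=-0.00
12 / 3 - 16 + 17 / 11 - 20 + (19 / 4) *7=123 / 44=2.80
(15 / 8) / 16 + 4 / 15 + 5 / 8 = 1937 / 1920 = 1.01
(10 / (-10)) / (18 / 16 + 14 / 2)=-8 / 65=-0.12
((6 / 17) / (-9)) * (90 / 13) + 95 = 94.73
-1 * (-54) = 54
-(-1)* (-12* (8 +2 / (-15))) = -472 / 5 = -94.40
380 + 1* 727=1107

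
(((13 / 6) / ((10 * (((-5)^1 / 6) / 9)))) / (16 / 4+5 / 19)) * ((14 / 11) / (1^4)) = -1729 / 2475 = -0.70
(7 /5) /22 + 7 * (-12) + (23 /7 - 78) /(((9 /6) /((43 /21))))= -9019333 /48510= -185.93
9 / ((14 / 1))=9 / 14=0.64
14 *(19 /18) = 133 /9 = 14.78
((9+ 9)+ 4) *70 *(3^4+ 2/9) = 1125740/9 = 125082.22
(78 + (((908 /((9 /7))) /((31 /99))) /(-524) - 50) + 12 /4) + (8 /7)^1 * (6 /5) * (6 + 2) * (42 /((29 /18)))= 184137532 /588845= 312.71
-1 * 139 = -139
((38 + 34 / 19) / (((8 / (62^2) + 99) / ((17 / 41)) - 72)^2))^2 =40712973936473900362896 / 19891397227674650108740165081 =0.00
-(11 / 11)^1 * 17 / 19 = -17 / 19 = -0.89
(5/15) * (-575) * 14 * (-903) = 2423050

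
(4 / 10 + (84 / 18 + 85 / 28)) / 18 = 3403 / 7560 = 0.45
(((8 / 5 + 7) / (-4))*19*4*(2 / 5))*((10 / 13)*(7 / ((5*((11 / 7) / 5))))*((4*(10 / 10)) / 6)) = -149.31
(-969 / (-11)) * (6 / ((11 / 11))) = 5814 / 11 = 528.55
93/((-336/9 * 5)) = -0.50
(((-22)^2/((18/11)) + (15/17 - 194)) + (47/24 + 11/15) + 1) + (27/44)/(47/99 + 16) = 1061945653/9981720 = 106.39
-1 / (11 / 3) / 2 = -3 / 22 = -0.14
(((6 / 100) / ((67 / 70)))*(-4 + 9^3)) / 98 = 435 / 938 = 0.46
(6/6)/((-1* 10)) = -0.10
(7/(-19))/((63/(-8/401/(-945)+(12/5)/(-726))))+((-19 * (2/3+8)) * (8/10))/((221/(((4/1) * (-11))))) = 3495932070674/133292766915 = 26.23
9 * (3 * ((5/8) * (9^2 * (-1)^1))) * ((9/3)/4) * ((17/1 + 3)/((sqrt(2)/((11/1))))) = -1804275 * sqrt(2)/16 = -159476.89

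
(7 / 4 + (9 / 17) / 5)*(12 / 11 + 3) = 5679 / 748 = 7.59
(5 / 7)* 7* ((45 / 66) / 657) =25 / 4818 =0.01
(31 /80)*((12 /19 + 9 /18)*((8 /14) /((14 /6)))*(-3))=-11997 /37240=-0.32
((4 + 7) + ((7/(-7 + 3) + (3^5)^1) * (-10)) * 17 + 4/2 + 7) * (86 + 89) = -7173687.50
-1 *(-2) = 2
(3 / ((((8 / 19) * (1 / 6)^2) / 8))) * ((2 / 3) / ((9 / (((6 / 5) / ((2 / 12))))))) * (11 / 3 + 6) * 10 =105792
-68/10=-34/5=-6.80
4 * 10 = 40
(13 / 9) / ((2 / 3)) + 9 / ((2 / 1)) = 20 / 3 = 6.67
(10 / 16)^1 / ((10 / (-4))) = -1 / 4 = -0.25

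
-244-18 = -262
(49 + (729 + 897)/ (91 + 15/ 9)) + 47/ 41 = 385783/ 5699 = 67.69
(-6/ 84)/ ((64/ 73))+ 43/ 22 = 1.87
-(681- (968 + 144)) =431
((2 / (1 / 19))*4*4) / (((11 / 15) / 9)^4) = 201947580000 / 14641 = 13793291.44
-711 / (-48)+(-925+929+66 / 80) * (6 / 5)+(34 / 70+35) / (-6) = 41127 / 2800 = 14.69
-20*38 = -760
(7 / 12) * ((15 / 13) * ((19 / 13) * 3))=1995 / 676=2.95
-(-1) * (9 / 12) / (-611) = -3 / 2444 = -0.00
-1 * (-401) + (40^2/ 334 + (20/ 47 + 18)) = 3329671/ 7849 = 424.22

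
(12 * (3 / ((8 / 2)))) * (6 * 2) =108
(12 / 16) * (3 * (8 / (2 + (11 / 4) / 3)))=216 / 35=6.17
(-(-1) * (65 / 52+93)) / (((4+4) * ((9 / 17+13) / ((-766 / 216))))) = -2454647 / 794880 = -3.09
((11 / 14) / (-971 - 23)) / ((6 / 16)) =-22 / 10437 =-0.00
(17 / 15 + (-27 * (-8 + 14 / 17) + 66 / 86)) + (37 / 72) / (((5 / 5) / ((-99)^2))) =458976521 / 87720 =5232.29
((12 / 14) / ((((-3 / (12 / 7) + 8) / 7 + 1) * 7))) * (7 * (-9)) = -216 / 53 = -4.08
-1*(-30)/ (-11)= -30/ 11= -2.73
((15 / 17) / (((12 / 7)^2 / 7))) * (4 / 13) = 1715 / 2652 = 0.65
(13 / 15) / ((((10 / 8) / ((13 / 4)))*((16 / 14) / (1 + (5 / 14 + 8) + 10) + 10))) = 45799 / 204450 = 0.22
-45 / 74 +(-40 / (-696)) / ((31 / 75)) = -31205 / 66526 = -0.47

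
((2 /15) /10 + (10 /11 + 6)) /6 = 1.15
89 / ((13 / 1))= 6.85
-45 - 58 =-103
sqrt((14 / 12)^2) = 7 / 6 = 1.17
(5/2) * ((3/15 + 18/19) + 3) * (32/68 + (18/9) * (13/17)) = 394/19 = 20.74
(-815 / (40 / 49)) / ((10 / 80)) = -7987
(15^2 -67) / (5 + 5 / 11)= 869 / 30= 28.97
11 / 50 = 0.22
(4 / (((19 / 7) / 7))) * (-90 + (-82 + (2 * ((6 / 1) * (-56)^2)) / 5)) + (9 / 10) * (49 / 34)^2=75868.31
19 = 19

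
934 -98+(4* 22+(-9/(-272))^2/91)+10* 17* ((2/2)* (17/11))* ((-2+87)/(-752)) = 3112824581429/3480725248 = 894.30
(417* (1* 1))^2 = 173889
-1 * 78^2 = -6084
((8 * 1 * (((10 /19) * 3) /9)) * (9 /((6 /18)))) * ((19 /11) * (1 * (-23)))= -1505.45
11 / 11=1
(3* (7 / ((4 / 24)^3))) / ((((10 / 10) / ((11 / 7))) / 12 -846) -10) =-598752 / 112985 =-5.30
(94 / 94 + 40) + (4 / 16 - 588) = -2187 / 4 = -546.75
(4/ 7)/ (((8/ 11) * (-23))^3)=-0.00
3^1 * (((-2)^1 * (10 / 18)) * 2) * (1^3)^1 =-20 / 3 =-6.67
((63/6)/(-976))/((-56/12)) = 9/3904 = 0.00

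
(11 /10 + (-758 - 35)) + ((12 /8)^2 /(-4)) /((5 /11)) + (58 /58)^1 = -63371 /80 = -792.14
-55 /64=-0.86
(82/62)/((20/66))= 1353/310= 4.36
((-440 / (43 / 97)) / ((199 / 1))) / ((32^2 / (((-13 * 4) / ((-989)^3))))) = -69355 / 264886841652256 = -0.00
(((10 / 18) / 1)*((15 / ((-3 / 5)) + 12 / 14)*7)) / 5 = -169 / 9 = -18.78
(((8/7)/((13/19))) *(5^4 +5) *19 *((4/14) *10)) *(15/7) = 77976000/637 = 122411.30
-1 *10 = -10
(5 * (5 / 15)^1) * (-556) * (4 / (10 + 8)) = -5560 / 27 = -205.93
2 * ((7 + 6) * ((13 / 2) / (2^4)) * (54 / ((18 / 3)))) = 1521 / 16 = 95.06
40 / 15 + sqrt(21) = 8 / 3 + sqrt(21) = 7.25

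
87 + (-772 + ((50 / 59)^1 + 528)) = -9213 / 59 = -156.15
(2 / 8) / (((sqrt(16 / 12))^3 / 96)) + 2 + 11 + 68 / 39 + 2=9* sqrt(3) + 653 / 39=32.33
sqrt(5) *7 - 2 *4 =-8 + 7 *sqrt(5) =7.65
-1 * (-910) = 910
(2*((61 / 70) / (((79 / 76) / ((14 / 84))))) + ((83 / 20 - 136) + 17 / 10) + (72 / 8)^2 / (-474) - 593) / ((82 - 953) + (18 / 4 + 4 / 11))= 52779133 / 63224490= 0.83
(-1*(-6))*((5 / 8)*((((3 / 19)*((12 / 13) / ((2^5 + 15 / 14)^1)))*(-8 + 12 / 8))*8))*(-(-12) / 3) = -30240 / 8797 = -3.44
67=67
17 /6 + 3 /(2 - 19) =271 /102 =2.66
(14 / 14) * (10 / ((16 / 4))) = 2.50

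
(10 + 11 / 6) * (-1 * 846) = -10011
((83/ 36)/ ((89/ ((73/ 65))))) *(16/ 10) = 12118/ 260325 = 0.05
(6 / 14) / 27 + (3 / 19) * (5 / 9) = 0.10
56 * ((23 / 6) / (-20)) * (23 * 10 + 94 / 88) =-545629 / 220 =-2480.13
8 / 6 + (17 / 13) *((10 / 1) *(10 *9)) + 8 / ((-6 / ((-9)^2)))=41740 / 39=1070.26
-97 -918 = -1015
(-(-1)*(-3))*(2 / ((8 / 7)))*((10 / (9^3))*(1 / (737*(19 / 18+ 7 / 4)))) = -70 / 2009799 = -0.00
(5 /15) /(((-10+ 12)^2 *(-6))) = -1 /72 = -0.01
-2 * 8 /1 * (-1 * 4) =64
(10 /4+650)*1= 1305 /2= 652.50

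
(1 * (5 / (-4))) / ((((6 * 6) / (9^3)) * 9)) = -45 / 16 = -2.81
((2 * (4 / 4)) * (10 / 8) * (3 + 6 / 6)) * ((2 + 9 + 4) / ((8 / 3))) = 225 / 4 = 56.25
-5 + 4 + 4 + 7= 10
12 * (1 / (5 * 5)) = 12 / 25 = 0.48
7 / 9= 0.78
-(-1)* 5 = 5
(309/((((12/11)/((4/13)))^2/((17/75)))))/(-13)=-211871/494325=-0.43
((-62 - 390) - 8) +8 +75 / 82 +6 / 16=-147833 / 328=-450.71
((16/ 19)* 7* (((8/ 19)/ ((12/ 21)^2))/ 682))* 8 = 10976/ 123101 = 0.09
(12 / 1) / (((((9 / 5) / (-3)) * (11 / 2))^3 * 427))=-4000 / 5115033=-0.00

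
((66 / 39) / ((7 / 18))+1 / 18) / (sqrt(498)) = 7219 * sqrt(498) / 815724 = 0.20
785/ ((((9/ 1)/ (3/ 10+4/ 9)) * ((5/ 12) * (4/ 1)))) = 10519/ 270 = 38.96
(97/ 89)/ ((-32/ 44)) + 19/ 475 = -25963/ 17800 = -1.46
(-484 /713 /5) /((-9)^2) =-484 /288765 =-0.00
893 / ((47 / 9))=171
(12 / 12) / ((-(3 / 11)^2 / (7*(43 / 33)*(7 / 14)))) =-3311 / 54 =-61.31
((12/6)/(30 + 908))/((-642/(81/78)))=-9/2609516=-0.00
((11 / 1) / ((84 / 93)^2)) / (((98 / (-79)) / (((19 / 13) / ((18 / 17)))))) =-269740207 / 17978688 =-15.00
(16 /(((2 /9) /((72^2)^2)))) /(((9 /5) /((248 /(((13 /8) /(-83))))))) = -177014864609280 /13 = -13616528046867.69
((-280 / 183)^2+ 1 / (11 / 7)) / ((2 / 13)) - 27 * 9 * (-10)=1804580639 / 736758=2449.35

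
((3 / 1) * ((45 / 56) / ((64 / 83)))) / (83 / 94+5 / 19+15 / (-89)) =890539785 / 278464256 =3.20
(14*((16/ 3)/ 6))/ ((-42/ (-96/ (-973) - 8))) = 61504/ 26271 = 2.34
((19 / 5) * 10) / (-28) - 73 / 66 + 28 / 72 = -2875 / 1386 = -2.07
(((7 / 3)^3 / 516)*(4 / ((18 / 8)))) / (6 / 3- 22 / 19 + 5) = 0.01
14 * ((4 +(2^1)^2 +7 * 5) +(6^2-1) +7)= 1190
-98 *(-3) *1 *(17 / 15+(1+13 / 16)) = 34643 / 40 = 866.08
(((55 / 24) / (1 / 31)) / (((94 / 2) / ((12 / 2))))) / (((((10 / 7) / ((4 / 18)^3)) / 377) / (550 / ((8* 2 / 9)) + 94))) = 2903974073 / 274104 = 10594.42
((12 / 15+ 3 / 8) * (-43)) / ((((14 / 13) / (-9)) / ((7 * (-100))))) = -1182285 / 4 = -295571.25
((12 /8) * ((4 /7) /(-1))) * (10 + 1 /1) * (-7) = 66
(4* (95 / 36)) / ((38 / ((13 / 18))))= 65 / 324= 0.20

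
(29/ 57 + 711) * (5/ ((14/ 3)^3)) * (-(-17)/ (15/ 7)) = 517089/ 1862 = 277.71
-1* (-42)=42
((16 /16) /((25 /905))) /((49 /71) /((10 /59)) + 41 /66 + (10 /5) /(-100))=4240830 /547447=7.75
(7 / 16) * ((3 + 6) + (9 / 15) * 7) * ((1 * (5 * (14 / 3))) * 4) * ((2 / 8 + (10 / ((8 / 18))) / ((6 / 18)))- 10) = 124509 / 4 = 31127.25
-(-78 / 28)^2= -1521 / 196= -7.76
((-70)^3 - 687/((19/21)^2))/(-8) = 124125967/2888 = 42979.91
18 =18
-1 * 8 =-8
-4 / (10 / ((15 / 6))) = -1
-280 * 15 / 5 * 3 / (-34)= 1260 / 17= 74.12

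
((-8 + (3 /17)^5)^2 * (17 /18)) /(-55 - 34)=-129018089283769 /189977778148194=-0.68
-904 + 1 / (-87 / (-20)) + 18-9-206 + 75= -89242 / 87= -1025.77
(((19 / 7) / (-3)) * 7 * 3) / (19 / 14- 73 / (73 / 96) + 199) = -266 / 1461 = -0.18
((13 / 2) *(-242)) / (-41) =1573 / 41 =38.37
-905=-905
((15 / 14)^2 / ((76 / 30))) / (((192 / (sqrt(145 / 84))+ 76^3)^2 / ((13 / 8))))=43398506866674375 / 11357133284246748620036767744 - 6889910625 * sqrt(3045) / 149435964266404587105746944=0.00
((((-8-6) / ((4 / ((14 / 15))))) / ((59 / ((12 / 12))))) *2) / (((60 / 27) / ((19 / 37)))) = -2793 / 109150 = -0.03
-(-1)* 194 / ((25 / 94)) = 18236 / 25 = 729.44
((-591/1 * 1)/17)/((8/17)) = -591/8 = -73.88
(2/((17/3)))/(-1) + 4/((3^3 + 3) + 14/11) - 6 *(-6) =52303/1462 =35.77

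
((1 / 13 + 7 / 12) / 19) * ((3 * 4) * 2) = 0.83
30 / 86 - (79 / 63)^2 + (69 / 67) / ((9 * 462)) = -307750165 / 251563158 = -1.22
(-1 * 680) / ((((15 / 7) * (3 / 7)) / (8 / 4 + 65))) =-49609.78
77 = 77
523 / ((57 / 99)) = 17259 / 19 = 908.37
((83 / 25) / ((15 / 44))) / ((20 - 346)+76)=-0.04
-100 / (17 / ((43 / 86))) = -50 / 17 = -2.94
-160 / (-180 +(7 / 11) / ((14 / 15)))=704 / 789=0.89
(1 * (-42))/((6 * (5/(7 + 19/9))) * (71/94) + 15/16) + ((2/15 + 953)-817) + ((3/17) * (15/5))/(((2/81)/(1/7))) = 3189700637/25129230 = 126.93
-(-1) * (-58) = -58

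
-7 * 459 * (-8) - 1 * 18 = 25686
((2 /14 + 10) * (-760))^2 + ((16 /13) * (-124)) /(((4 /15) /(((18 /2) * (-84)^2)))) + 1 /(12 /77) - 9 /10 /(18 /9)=441025390823 /19110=23078251.74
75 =75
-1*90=-90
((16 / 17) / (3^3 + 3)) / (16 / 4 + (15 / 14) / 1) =112 / 18105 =0.01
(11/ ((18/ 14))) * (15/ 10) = 77/ 6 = 12.83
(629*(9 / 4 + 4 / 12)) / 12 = 19499 / 144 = 135.41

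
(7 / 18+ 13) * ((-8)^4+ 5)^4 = 7574144917245849 / 2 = 3787072458622924.50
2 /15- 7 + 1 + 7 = 17 /15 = 1.13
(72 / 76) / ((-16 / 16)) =-0.95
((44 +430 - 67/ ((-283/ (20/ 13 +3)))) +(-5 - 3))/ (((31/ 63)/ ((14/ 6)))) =252599949/ 114049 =2214.84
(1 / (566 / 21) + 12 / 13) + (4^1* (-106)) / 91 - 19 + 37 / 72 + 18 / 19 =-748213565 / 35230104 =-21.24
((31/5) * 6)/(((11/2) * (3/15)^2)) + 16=2036/11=185.09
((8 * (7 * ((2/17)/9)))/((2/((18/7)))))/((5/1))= 16/85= 0.19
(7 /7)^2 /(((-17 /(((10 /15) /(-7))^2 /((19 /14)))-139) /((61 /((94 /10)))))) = -2440 /1008667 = -0.00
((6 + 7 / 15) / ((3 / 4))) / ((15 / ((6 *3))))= 776 / 75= 10.35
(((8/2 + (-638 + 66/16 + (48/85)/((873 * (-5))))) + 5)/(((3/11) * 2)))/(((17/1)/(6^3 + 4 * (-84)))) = 6800765983/840990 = 8086.62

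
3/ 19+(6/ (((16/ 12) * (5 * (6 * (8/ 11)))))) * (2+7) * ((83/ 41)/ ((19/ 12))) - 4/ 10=66409/ 31160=2.13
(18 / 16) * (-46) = -207 / 4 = -51.75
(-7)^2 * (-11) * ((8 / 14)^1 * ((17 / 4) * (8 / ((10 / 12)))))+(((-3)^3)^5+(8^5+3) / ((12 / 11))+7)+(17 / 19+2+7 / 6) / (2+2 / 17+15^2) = -63080346111151 / 4401540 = -14331426.30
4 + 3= 7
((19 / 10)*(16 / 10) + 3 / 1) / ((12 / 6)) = 151 / 50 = 3.02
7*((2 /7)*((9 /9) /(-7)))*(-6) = 12 /7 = 1.71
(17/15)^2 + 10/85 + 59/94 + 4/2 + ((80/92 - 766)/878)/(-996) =2429026439569/602642474100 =4.03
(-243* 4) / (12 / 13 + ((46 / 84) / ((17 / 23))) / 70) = -631547280 / 606637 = -1041.06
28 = 28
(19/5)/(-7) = -19/35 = -0.54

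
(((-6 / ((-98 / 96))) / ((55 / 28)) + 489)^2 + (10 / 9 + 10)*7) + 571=323774684776 / 1334025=242705.11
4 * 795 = 3180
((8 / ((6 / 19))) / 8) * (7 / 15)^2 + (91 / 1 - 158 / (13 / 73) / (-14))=19049521 / 122850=155.06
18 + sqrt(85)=27.22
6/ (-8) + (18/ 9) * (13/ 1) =101/ 4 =25.25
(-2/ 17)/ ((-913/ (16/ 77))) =32/ 1195117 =0.00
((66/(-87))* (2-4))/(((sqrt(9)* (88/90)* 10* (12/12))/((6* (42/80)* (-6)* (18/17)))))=-5103/4930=-1.04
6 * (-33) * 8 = -1584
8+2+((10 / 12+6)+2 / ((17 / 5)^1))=1777 / 102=17.42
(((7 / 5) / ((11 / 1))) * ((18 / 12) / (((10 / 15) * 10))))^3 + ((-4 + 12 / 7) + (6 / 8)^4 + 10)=8.03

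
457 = 457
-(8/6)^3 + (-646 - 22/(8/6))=-35903/54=-664.87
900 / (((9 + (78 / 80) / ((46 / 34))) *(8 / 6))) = 207000 / 2981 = 69.44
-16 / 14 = -8 / 7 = -1.14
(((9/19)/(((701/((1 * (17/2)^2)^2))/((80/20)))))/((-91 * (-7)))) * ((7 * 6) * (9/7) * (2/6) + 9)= 20295603/33936812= 0.60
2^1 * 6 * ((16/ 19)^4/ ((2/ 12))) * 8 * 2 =75497472/ 130321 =579.32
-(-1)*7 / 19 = 7 / 19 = 0.37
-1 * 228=-228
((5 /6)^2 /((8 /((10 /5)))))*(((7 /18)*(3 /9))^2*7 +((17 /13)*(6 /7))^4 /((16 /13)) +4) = 2076605377375 /2214992340288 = 0.94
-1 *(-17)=17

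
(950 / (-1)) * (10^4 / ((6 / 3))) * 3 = -14250000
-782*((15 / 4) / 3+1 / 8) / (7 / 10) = -21505 / 14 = -1536.07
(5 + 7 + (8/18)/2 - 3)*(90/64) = 415/32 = 12.97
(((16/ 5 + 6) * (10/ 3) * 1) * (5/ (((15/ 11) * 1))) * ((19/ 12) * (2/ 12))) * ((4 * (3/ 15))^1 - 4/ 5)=0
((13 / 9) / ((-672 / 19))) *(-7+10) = -247 / 2016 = -0.12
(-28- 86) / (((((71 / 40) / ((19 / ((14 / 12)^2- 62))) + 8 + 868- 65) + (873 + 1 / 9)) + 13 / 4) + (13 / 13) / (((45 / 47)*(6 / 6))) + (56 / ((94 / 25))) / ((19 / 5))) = -146594880 / 2168909801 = -0.07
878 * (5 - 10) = -4390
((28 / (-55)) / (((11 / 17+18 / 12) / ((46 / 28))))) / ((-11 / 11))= 1564 / 4015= 0.39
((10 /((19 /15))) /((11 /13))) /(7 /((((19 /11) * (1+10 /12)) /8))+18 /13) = 845 /1727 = 0.49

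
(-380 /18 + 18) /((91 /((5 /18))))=-10 /1053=-0.01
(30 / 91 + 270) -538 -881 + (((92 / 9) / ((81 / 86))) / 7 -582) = -16386869 / 9477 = -1729.12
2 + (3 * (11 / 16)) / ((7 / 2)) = 145 / 56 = 2.59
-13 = -13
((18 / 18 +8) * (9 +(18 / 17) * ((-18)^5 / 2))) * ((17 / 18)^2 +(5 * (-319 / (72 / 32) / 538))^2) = -116427951898679 / 4920548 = -23661582.39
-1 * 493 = -493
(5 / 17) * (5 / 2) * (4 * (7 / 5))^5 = 8605184 / 2125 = 4049.50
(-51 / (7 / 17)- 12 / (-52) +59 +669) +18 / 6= 55271 / 91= 607.37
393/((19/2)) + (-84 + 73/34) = -40.48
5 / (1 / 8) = 40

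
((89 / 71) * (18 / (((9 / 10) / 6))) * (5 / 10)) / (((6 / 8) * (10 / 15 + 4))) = 10680 / 497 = 21.49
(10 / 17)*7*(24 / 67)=1680 / 1139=1.47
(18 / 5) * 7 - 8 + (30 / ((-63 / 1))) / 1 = 16.72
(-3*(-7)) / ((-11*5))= -21 / 55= -0.38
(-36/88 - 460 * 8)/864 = -80969/19008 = -4.26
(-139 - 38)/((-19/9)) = 1593/19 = 83.84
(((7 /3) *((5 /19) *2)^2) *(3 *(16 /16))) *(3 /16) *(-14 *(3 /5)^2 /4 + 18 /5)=2457 /2888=0.85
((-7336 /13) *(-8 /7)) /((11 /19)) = 159296 /143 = 1113.96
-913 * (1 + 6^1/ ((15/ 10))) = -4565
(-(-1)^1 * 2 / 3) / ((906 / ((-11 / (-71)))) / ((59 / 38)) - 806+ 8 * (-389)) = -649 / 147591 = -0.00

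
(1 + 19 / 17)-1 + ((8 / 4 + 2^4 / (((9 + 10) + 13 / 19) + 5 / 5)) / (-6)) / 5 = 20548 / 20043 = 1.03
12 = 12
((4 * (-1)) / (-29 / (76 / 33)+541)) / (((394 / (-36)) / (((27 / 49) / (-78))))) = -24624 / 5039512751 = -0.00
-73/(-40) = 73/40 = 1.82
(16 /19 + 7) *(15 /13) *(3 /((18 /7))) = 5215 /494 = 10.56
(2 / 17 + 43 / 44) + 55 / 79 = 1.79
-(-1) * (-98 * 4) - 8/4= -394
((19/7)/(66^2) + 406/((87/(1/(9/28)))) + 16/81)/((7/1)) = 4038667/1920996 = 2.10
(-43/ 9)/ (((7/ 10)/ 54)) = -2580/ 7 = -368.57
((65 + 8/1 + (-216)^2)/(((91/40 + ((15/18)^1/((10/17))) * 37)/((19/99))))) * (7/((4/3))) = 62149570/72193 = 860.88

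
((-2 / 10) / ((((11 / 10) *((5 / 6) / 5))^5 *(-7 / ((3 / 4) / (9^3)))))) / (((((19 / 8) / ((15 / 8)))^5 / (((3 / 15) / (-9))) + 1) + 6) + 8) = -1350000000 / 1253042649859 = -0.00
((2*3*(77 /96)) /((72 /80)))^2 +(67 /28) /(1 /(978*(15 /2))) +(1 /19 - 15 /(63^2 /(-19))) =84847989811 /4826304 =17580.32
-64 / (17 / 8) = -512 / 17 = -30.12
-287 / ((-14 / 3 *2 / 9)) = 1107 / 4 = 276.75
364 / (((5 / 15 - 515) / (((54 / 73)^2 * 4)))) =-1592136 / 1028497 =-1.55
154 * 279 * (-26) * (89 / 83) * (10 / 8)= -124279155 / 83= -1497339.22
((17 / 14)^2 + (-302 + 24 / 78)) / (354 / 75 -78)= 4.10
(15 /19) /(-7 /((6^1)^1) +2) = 18 /19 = 0.95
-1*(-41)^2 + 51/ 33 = -1679.45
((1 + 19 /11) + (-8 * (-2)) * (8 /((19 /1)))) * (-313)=-619114 /209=-2962.27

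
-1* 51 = -51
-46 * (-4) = 184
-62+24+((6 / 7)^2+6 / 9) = -5380 / 147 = -36.60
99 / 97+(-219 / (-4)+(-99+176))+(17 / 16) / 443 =91286229 / 687536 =132.77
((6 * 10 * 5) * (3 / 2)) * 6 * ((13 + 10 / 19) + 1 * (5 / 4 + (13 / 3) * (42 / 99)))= 9375675 / 209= 44859.69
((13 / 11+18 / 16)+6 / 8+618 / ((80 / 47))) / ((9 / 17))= 691.58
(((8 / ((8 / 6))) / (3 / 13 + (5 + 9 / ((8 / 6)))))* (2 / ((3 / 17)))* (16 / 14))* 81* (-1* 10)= -22913280 / 4361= -5254.13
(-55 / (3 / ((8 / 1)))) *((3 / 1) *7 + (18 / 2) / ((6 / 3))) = -3740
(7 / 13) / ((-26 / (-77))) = 539 / 338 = 1.59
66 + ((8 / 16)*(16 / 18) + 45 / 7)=4591 / 63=72.87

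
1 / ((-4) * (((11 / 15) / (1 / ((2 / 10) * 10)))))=-15 / 88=-0.17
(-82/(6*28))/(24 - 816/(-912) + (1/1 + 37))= -0.01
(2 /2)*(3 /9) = 1 /3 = 0.33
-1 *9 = -9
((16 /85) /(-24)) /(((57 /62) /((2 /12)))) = -62 /43605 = -0.00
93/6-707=-1383/2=-691.50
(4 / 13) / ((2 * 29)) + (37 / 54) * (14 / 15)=98453 / 152685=0.64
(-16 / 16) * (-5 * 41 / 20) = 41 / 4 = 10.25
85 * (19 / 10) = 323 / 2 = 161.50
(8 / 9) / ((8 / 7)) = 7 / 9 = 0.78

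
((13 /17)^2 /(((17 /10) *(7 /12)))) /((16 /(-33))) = -83655 /68782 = -1.22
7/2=3.50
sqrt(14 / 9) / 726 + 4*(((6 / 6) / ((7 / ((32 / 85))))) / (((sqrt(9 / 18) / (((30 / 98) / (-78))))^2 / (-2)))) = -640 / 48286511 + sqrt(14) / 2178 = 0.00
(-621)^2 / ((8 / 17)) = 6555897 / 8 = 819487.12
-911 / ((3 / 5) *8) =-4555 / 24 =-189.79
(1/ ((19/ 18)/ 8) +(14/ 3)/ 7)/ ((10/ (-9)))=-141/ 19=-7.42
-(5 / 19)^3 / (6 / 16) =-1000 / 20577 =-0.05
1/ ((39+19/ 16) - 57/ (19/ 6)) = 16/ 355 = 0.05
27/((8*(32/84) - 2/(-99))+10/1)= 18711/9056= 2.07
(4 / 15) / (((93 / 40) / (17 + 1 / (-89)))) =5376 / 2759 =1.95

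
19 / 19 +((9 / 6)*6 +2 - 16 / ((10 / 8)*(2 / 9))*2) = -516 / 5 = -103.20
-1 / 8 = -0.12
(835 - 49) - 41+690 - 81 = 1354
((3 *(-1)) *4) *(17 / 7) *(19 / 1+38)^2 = -662796 / 7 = -94685.14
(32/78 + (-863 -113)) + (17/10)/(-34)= -760999/780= -975.64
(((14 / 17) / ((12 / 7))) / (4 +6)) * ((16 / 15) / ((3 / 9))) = 196 / 1275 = 0.15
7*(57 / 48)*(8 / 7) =19 / 2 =9.50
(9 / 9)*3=3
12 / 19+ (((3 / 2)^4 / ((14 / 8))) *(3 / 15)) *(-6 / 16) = 8823 / 21280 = 0.41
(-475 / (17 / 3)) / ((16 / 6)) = -4275 / 136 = -31.43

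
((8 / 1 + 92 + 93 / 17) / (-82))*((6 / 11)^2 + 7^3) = -6770857 / 15334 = -441.56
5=5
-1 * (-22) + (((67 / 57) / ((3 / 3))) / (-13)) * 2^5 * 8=-850 / 741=-1.15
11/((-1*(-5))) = 11/5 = 2.20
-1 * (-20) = 20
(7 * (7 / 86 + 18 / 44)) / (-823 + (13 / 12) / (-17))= -331296 / 79419065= -0.00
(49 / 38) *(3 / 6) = 49 / 76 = 0.64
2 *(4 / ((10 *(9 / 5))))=4 / 9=0.44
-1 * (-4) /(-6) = -2 /3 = -0.67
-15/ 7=-2.14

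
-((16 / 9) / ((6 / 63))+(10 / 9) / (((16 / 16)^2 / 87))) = -346 / 3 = -115.33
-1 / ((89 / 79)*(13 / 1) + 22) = -79 / 2895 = -0.03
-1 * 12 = -12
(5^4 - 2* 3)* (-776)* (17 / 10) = -4082924 / 5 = -816584.80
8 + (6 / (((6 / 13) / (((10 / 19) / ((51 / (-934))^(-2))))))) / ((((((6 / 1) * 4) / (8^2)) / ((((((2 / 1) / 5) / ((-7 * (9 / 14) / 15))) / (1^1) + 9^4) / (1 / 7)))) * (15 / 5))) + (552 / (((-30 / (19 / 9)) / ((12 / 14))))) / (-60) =5489981313034 / 6526313325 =841.21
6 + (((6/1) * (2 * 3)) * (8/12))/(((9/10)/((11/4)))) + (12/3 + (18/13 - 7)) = 3031/39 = 77.72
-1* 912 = -912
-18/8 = -9/4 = -2.25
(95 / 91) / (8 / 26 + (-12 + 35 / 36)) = -3420 / 35119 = -0.10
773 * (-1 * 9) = -6957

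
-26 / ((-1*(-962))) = -1 / 37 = -0.03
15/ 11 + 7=92/ 11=8.36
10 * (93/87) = 310/29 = 10.69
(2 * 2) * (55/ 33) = 20/ 3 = 6.67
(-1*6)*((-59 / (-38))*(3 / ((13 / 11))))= -5841 / 247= -23.65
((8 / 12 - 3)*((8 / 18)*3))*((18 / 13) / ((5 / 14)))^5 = -3161682284544 / 1160290625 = -2724.91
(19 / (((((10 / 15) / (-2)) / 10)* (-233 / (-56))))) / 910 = -456 / 3029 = -0.15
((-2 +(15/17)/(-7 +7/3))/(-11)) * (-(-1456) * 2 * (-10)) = -1083680/187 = -5795.08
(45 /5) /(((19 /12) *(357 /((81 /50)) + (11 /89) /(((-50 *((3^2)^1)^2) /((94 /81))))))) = 0.03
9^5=59049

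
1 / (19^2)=1 / 361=0.00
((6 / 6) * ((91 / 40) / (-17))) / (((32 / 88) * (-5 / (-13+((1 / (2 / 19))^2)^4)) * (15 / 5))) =5666847757571 / 3481600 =1627656.18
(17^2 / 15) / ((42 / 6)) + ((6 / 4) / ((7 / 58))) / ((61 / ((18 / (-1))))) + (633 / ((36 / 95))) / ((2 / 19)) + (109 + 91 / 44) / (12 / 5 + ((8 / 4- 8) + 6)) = 5979965513 / 375760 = 15914.32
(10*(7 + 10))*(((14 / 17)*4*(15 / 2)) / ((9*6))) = 700 / 9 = 77.78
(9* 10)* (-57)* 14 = -71820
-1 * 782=-782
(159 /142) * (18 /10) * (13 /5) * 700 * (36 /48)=390663 /142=2751.15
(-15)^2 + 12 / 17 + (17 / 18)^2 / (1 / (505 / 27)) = 242.39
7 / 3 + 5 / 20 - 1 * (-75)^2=-67469 / 12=-5622.42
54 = 54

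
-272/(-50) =136/25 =5.44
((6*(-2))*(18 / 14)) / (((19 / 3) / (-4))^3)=186624 / 48013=3.89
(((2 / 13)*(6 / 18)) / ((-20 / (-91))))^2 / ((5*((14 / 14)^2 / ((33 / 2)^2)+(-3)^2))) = 5929 / 4902500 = 0.00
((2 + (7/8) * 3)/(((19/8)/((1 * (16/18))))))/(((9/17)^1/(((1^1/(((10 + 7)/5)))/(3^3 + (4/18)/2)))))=370/10431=0.04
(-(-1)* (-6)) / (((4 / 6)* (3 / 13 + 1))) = -117 / 16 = -7.31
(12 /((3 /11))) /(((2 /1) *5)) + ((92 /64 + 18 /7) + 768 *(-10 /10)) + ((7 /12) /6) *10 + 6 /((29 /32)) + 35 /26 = -1426298863 /1900080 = -750.65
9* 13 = 117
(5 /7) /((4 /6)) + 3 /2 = 2.57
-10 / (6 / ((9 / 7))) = -15 / 7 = -2.14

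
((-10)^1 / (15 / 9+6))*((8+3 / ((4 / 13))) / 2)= -1065 / 92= -11.58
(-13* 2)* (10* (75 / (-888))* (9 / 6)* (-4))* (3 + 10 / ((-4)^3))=-374.68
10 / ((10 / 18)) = 18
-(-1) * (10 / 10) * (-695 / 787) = -695 / 787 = -0.88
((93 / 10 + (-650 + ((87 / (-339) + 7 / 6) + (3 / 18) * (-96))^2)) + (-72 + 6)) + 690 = 484983191 / 2298420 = 211.01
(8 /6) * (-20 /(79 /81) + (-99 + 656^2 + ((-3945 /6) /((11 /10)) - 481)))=1491682876 /2607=572183.69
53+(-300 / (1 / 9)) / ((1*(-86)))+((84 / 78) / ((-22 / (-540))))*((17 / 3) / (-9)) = 67.75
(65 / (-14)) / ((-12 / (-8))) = -65 / 21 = -3.10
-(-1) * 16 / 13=16 / 13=1.23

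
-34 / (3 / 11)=-374 / 3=-124.67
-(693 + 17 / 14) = -9719 / 14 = -694.21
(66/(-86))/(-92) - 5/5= -0.99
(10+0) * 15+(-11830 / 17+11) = -9093 / 17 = -534.88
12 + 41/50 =641/50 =12.82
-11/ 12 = -0.92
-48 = -48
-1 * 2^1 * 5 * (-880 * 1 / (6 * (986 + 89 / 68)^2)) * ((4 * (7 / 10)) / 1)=8138240 / 1931732901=0.00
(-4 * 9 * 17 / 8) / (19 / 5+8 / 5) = -85 / 6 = -14.17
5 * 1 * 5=25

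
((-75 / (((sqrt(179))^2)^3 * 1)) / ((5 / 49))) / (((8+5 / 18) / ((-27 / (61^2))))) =357210 / 3179838266431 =0.00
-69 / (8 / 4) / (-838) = 69 / 1676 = 0.04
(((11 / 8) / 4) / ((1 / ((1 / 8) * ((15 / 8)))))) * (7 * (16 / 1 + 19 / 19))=19635 / 2048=9.59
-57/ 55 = -1.04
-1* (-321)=321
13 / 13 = 1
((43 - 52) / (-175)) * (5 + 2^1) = 9 / 25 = 0.36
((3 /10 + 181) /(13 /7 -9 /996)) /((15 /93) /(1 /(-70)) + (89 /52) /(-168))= -570529692096 /65721209525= -8.68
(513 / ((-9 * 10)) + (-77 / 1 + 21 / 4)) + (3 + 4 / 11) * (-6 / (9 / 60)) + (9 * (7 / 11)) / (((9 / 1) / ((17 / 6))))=-138727 / 660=-210.19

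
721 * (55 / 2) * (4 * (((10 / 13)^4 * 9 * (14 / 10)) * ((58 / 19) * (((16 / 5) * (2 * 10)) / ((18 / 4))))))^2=3427046040535040000000 / 294478790281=11637666798.57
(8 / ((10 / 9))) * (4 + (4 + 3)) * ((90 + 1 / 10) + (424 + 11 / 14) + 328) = 11682396 / 175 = 66756.55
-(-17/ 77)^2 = -289/ 5929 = -0.05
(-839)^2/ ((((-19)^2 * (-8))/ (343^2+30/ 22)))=-455491088917/ 15884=-28676094.74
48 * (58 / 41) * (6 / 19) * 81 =1353024 / 779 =1736.87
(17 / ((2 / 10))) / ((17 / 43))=215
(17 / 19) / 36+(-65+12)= -36235 / 684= -52.98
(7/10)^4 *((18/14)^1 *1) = 3087/10000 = 0.31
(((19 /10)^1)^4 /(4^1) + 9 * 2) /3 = 850321 /120000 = 7.09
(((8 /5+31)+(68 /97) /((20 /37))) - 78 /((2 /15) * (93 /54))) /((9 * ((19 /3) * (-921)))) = 306494 /52619493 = 0.01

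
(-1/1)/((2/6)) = -3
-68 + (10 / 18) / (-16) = -9797 / 144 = -68.03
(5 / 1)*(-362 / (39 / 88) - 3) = -159865 / 39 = -4099.10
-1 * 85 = -85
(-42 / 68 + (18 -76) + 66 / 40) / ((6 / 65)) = -617.15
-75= -75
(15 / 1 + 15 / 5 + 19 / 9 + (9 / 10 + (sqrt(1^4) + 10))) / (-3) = -10.67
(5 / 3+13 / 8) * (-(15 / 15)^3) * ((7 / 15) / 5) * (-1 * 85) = 9401 / 360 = 26.11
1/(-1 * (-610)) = 1/610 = 0.00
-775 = -775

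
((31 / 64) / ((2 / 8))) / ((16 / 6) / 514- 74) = -23901 / 912800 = -0.03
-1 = -1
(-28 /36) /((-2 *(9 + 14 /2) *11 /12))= 7 /264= 0.03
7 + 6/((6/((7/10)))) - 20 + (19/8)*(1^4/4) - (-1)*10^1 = -273/160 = -1.71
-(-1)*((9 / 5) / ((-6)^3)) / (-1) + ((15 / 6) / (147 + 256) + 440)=21279103 / 48360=440.01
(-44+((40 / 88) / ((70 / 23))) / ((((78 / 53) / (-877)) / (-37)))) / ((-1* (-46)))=39026803 / 552552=70.63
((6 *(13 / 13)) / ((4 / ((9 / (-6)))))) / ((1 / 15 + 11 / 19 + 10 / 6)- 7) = 2565 / 5344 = 0.48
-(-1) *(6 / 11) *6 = 36 / 11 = 3.27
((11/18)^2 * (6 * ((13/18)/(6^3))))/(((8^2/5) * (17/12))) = 7865/19035648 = 0.00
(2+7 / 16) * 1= 39 / 16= 2.44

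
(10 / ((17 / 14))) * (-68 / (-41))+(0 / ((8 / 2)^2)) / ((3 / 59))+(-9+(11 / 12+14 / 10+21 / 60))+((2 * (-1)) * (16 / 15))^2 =109559 / 9225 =11.88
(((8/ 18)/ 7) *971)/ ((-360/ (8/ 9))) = -3884/ 25515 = -0.15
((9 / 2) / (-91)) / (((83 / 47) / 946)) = -200079 / 7553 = -26.49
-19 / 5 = -3.80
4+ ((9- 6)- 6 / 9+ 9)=46 / 3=15.33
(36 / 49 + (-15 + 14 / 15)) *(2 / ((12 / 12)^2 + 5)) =-9799 / 2205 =-4.44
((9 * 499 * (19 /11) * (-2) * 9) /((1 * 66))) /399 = -4491 /847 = -5.30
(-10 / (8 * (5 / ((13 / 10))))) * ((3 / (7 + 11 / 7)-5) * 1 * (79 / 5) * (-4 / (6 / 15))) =-238.78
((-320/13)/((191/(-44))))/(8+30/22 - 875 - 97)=-154880/26292487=-0.01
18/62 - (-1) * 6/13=303/403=0.75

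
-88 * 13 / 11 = -104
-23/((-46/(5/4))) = 5/8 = 0.62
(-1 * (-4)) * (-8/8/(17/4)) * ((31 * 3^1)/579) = -496/3281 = -0.15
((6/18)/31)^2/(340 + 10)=0.00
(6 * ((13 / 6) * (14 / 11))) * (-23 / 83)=-4186 / 913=-4.58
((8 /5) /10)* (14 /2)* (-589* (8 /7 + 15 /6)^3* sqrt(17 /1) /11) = -78131439* sqrt(17) /26950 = -11953.40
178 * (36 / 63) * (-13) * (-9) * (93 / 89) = 87048 / 7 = 12435.43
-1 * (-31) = 31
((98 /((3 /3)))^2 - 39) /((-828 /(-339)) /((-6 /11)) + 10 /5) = -216169 /56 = -3860.16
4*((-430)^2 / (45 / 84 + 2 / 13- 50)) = -269214400 / 17949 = -14998.85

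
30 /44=15 /22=0.68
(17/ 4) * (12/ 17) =3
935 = 935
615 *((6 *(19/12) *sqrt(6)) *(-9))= -105165 *sqrt(6)/2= -128800.29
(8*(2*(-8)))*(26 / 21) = -3328 / 21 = -158.48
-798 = -798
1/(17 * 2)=1/34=0.03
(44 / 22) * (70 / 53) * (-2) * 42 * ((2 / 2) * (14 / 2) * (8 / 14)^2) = -26880 / 53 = -507.17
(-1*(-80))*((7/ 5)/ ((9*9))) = 112/ 81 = 1.38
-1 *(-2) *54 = 108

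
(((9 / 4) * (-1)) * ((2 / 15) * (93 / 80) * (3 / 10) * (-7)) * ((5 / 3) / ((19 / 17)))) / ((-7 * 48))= -1581 / 486400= -0.00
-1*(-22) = 22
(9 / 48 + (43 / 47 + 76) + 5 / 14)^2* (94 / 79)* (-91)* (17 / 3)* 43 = -1579946124933527 / 9980544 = -158302606.04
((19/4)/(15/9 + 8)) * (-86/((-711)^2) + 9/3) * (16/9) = 115252252/43980327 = 2.62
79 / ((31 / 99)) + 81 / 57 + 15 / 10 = 300639 / 1178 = 255.21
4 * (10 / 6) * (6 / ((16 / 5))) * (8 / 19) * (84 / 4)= 2100 / 19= 110.53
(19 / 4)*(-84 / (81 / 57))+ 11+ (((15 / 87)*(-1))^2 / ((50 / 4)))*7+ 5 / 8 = -16296731 / 60552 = -269.14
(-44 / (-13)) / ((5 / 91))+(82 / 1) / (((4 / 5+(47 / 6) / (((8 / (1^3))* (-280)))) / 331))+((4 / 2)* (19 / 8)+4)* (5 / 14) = 2923850889 / 85640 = 34141.18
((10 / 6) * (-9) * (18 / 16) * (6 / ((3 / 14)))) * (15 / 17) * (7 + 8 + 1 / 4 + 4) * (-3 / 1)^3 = 29469825 / 136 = 216689.89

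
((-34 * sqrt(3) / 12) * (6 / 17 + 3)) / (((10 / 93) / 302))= -266817 * sqrt(3) / 10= -46214.06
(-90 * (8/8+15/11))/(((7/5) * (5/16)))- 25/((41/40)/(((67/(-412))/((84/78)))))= -156911495/325171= -482.55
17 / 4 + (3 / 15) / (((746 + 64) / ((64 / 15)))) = 516503 / 121500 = 4.25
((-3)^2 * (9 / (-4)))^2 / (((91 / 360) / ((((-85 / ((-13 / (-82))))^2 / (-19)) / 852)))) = -1195272318375 / 41492542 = -28806.92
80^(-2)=1 / 6400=0.00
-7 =-7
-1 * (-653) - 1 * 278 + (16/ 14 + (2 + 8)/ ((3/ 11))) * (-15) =-1345/ 7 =-192.14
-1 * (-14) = 14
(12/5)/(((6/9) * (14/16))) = 4.11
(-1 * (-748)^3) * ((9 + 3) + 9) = 8788688832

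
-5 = -5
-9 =-9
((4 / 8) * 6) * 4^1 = 12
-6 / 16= -3 / 8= -0.38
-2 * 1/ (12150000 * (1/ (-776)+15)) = -97/ 8838365625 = -0.00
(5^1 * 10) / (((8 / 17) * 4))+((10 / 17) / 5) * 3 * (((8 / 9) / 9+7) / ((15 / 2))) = 592585 / 22032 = 26.90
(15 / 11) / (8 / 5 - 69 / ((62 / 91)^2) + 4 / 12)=-864900 / 93052949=-0.01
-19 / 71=-0.27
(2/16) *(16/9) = 2/9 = 0.22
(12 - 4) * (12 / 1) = 96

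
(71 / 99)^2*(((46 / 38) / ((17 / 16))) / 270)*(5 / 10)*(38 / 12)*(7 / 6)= 811601 / 202439655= 0.00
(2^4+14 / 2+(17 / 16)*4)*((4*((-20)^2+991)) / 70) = 151619 / 70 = 2165.99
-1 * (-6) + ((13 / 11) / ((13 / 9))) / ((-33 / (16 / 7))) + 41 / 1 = 39761 / 847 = 46.94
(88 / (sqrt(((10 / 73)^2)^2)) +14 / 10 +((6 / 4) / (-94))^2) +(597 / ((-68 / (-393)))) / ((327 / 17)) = 4870.29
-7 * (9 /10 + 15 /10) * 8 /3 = -224 /5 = -44.80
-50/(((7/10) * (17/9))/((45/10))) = -170.17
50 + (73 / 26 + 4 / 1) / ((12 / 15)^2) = 25225 / 416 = 60.64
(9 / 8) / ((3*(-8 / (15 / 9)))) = -5 / 64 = -0.08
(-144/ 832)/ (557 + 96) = -9/ 33956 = -0.00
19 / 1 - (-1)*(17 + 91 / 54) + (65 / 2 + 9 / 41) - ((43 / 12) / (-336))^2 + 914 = 656143046623 / 666537984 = 984.40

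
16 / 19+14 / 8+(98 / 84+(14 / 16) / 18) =10417 / 2736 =3.81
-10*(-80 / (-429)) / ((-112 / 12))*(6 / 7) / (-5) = -240 / 7007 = -0.03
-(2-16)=14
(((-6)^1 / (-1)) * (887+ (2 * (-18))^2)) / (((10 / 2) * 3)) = 4366 / 5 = 873.20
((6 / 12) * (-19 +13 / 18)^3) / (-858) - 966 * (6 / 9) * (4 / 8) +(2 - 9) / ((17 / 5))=-54527093495 / 170131104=-320.50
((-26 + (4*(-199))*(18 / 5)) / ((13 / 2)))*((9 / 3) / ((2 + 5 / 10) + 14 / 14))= -381.31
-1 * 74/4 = -37/2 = -18.50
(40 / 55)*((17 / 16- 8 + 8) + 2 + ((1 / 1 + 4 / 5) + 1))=469 / 110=4.26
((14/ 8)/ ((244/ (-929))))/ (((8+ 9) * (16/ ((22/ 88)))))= -6503/ 1061888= -0.01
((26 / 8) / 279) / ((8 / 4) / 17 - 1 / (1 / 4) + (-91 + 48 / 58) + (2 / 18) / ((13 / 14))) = -83317 / 671865604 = -0.00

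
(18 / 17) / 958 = 9 / 8143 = 0.00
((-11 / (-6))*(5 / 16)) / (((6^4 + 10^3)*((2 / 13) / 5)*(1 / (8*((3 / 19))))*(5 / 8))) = 715 / 43624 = 0.02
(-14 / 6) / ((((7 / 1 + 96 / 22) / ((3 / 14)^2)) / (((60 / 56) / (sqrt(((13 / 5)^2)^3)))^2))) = -928125 / 26489527792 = -0.00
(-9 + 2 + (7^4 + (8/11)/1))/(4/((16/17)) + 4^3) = 105368/3003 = 35.09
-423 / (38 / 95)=-2115 / 2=-1057.50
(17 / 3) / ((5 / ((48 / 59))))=272 / 295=0.92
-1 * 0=0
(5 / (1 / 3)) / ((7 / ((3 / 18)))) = 5 / 14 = 0.36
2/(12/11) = 11/6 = 1.83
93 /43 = 2.16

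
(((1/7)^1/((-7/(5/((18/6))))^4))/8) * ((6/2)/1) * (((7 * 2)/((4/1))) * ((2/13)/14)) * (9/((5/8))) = 125/1310946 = 0.00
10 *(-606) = -6060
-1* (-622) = 622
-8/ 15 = -0.53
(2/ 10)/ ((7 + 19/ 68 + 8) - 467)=-68/ 153585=-0.00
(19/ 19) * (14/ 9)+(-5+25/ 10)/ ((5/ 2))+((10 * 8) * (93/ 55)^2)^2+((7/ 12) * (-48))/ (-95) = 3274725699011/ 62590275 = 52320.04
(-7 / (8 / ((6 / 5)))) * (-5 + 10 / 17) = 315 / 68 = 4.63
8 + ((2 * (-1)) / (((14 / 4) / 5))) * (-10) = 256 / 7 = 36.57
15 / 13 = 1.15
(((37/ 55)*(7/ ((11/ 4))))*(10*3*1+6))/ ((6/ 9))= 55944/ 605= 92.47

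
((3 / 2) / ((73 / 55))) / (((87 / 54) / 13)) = 19305 / 2117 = 9.12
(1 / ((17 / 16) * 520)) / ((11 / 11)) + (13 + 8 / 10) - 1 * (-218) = 256141 / 1105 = 231.80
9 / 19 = 0.47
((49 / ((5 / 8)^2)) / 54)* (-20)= -6272 / 135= -46.46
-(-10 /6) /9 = 5 /27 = 0.19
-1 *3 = -3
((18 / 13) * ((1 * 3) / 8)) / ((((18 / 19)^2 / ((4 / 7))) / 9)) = 1083 / 364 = 2.98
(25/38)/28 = 25/1064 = 0.02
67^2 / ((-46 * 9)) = -4489 / 414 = -10.84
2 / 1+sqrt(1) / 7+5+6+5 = 18.14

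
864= 864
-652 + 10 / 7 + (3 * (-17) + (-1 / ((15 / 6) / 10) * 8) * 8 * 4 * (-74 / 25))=407657 / 175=2329.47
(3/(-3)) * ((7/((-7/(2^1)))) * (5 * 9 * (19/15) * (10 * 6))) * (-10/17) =-4023.53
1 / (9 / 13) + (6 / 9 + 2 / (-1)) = 1 / 9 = 0.11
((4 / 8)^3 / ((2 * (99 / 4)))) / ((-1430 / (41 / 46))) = -41 / 26048880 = -0.00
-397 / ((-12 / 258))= 17071 / 2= 8535.50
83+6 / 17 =1417 / 17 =83.35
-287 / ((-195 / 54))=5166 / 65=79.48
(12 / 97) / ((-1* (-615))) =4 / 19885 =0.00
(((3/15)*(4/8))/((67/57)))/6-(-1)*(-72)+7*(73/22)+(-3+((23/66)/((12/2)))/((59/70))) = -404571701/7826940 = -51.69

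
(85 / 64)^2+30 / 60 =9273 / 4096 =2.26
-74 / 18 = -37 / 9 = -4.11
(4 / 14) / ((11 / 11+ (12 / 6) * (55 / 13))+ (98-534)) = -26 / 38815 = -0.00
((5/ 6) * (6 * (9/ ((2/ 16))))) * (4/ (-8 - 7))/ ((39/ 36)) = -1152/ 13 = -88.62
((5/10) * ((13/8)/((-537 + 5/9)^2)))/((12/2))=351/745906688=0.00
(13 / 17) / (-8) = -13 / 136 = -0.10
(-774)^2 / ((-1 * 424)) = -1412.92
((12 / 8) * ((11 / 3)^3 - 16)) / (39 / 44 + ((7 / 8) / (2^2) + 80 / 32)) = 158224 / 11421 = 13.85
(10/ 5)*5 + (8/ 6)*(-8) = -2/ 3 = -0.67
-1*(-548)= 548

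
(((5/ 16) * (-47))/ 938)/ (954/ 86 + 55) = -10105/ 42652736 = -0.00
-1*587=-587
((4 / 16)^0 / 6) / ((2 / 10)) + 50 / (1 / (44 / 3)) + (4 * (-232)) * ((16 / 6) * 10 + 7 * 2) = -74009 / 2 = -37004.50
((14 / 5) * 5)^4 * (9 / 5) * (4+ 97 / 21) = 2979984 / 5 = 595996.80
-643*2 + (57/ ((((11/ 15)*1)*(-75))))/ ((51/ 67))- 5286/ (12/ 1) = -3231101/ 1870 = -1727.86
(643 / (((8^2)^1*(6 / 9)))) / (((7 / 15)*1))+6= 34311 / 896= 38.29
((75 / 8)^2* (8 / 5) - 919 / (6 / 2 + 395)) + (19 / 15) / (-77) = 254299597 / 1838760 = 138.30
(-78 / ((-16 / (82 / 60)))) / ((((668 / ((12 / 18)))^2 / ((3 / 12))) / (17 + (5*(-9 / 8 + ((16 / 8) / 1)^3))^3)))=1232152623 / 18277335040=0.07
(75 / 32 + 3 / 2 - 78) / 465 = -791 / 4960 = -0.16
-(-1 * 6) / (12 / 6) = 3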